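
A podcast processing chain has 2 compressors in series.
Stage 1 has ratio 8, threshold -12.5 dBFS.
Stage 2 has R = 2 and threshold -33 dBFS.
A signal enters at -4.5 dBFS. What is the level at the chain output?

Stage 1: overshoot 8 dB → 8/8 = 1 dB → -11.5 dBFS.
Stage 2: overshoot 21.5 dB → 21.5/2 = 10.75 dB → -22.25 dBFS.

-22.25 dBFS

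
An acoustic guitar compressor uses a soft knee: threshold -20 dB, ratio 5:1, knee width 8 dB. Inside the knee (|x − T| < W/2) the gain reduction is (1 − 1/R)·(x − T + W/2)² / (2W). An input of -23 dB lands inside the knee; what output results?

-23.05 dB

x − T + W/2 = -23 − (-20) + 4 = 1.
GR = (1 − 1/5) × 1² / 16 = 0.8 × 1 / 16 = 0.05 dB.
Output = -23 − 0.05 = -23.05 dB.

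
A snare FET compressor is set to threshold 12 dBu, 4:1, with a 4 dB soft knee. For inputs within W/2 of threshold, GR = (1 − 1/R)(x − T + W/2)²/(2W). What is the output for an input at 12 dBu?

x − T + W/2 = 12 − 12 + 2 = 2.
GR = (1 − 1/4) × 2² / 8 = 0.75 × 4 / 8 = 0.375 dB.
Output = 12 − 0.375 = 11.625 dBu.

11.625 dBu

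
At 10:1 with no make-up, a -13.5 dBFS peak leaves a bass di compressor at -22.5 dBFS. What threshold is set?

-23.5 dBFS

Input is 10 dB above T (since output overshoot × R = input overshoot: (-22.5 − T)·10 = -13.5 − T gives T = -23.5 dBFS).
Check: -23.5 + (-13.5 − (-23.5))/10 = -23.5 + 1 = -22.5 dBFS. ✓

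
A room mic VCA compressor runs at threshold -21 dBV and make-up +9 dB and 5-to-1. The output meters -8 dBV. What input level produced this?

Stripping the +9 dB make-up gives -17 dBV at the gain stage.
That's 4 dB above the -21 dBV threshold.
Before 5:1 compression the overshoot was 4 × 5 = 20 dB, so input = -21 + 20 = -1 dBV.

-1 dBV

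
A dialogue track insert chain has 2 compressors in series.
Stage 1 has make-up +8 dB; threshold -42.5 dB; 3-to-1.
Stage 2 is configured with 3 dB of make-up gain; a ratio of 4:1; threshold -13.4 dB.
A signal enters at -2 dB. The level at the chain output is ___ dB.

-18 dB

Stage 1: -2 dB is 40.5 dB over -42.5 dB; at 3:1 that becomes 13.5 dB over, giving -29 dB; +8 dB make-up → -21 dB.
Stage 2: -21 dB ≤ -13.4 dB, so stage 2 doesn't engage; make-up brings it to -18 dB.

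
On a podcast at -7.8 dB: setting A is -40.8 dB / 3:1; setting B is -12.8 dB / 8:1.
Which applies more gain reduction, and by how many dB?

A: GR = 33 − 33/3 = 22 dB.
B: GR = 5 − 5/8 = 4.375 dB.
Difference: 17.625 dB in favour of A.

A, by 17.625 dB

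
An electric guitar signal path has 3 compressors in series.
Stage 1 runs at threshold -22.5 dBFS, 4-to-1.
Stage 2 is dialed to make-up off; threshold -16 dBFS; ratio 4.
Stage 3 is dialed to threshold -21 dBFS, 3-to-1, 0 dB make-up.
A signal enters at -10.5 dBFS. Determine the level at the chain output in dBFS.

Stage 1: 12 dB above -22.5 dBFS, reduced 4:1 to 3 dB above → -19.5 dBFS.
Stage 2: below threshold (-19.5 ≤ -16); passes unchanged; output -19.5 dBFS.
Stage 3: -19.5 dBFS is 1.5 dB over -21 dBFS; at 3:1 that becomes 0.5 dB over, giving -20.5 dBFS.

-20.5 dBFS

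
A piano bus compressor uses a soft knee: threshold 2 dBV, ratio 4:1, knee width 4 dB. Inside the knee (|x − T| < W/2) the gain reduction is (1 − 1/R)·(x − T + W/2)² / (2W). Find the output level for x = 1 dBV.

x − T + W/2 = 1 − 2 + 2 = 1.
GR = (1 − 1/4) × 1² / 8 = 0.75 × 1 / 8 = 0.09375 dB.
Output = 1 − 0.09375 = 0.90625 dBV.

0.90625 dBV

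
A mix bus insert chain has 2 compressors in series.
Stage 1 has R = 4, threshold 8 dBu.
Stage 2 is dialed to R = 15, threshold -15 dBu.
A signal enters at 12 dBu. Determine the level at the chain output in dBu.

-13.4 dBu

Stage 1: 4 dB above 8 dBu, reduced 4:1 to 1 dB above → 9 dBu.
Stage 2: 9 dBu is 24 dB over -15 dBu; at 15:1 that becomes 1.6 dB over, giving -13.4 dBu.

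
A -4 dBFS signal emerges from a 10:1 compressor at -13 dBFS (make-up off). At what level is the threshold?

-14 dBFS

Input is 10 dB above T (since output overshoot × R = input overshoot: (-13 − T)·10 = -4 − T gives T = -14 dBFS).
Check: -14 + (-4 − (-14))/10 = -14 + 1 = -13 dBFS. ✓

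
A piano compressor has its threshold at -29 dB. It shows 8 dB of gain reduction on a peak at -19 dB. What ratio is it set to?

Input overshoot = -19 − (-29) = 10 dB.
Output overshoot = 10 − 8 = 2 dB.
Ratio = input overshoot / output overshoot = 10 / 2 = 5.

5:1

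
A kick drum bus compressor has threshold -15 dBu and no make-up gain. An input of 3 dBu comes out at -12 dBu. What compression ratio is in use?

6:1

Input overshoot = 3 − (-15) = 18 dB; output overshoot = -12 − (-15) = 3 dB.
Ratio = 18 / 3 = 6.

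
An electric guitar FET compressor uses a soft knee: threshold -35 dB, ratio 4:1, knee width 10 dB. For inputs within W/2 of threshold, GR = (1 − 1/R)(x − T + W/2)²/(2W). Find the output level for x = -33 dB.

-34.8375 dB

x − T + W/2 = -33 − (-35) + 5 = 7.
GR = (1 − 1/4) × 7² / 20 = 0.75 × 49 / 20 = 1.8375 dB.
Output = -33 − 1.8375 = -34.8375 dB.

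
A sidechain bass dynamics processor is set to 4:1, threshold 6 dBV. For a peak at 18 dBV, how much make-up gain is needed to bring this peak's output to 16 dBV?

Without make-up, output = threshold + overshoot/4 = 6 + 3 = 9 dBV.
Gap to target: 7 dB.

7 dB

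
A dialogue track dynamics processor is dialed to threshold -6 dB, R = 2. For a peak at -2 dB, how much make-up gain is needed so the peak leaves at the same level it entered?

Without make-up, output = threshold + overshoot/2 = -6 + 2 = -4 dB.
Gap to target: 2 dB.

2 dB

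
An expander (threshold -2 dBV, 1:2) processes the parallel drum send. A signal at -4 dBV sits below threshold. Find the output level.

-6 dBV

The input is 2 dB below the -2 dBV threshold.
A 1:2 expander multiplies undershoot by 2: 2 × 2 = 4 dB below threshold.
Output = -2 − 4 = -6 dBV.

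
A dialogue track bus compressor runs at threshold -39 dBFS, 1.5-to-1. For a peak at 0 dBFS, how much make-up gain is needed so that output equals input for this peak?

Overshoot 39 dB → 39/1.5 = 26 dB after compression, so the compressed level is -39 + 26 = -13 dBFS.
Make-up = target − compressed = 0 − (-13) = 13 dB.

13 dB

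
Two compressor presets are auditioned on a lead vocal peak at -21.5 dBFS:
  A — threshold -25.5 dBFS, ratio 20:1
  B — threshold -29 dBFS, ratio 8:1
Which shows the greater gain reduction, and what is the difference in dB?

A: GR = 4 − 4/20 = 3.8 dB.
B: GR = 7.5 − 7.5/8 = 6.5625 dB.
B applies 2.7625 dB more gain reduction.

B, by 2.7625 dB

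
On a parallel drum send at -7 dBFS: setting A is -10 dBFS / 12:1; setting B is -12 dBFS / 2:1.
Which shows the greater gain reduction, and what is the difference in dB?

A: 3 dB over, compressed to 0.25 dB over, so 2.75 dB of GR.
B: 5 dB over, compressed to 2.5 dB over, so 2.5 dB of GR.
A reduces 0.25 dB more.

A, by 0.25 dB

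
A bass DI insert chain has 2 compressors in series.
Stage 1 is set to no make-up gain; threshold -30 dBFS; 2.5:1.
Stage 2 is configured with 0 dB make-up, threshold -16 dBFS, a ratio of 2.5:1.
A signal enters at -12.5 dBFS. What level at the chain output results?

-23 dBFS

Stage 1: -12.5 dBFS is 17.5 dB over -30 dBFS; at 2.5:1 that becomes 7 dB over, giving -23 dBFS.
Stage 2: -23 dBFS ≤ -16 dBFS, so stage 2 doesn't engage; output -23 dBFS.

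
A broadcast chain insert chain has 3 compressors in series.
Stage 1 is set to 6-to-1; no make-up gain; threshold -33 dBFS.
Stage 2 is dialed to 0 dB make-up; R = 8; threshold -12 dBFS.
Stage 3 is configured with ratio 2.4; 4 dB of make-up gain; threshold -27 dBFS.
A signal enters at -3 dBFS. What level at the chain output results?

Stage 1: overshoot 30 dB → 30/6 = 5 dB → -28 dBFS.
Stage 2: -28 dBFS is at or below the -12 dBFS threshold — no compression; output -28 dBFS.
Stage 3: below threshold (-28 ≤ -27); passes unchanged; make-up brings it to -24 dBFS.

-24 dBFS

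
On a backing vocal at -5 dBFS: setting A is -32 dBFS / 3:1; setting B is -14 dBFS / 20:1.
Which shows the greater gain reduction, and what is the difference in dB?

A: 27 dB over, compressed to 9 dB over, so 18 dB of GR.
B: 9 dB over, compressed to 0.45 dB over, so 8.55 dB of GR.
Difference: 9.45 dB in favour of A.

A, by 9.45 dB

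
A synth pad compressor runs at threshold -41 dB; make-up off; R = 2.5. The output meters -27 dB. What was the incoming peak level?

Post-compression overshoot = -27 − (-41) = 14 dB.
Input overshoot = R × output overshoot = 35 dB → input = -41 + 35 = -6 dB.

-6 dB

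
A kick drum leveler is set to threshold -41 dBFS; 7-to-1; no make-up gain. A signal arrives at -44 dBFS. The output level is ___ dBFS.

-44 dBFS

-44 dBFS is 3 dB below the -41 dBFS threshold, so no gain reduction is applied.
Output = input = -44 dBFS.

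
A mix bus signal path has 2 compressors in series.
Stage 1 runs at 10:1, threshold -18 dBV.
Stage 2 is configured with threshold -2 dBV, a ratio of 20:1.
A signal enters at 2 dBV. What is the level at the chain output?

-16 dBV

Stage 1: overshoot 20 dB → 20/10 = 2 dB → -16 dBV.
Stage 2: -16 dBV is at or below the -2 dBV threshold — no compression; output -16 dBV.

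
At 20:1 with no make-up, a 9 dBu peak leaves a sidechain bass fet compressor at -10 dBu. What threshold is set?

Let T be the threshold. Output overshoot = (input overshoot)/R, so -10 − T = (9 − T)/20.
20·(-10 − T) = 9 − T → 19·T = -200 − 9 = -209.
T = -209/19 = -11 dBu.

-11 dBu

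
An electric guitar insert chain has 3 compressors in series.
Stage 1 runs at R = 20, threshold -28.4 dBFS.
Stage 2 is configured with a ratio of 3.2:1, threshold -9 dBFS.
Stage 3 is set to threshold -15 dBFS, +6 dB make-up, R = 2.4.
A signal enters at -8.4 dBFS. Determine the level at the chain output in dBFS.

Stage 1: overshoot 20 dB → 20/20 = 1 dB → -27.4 dBFS.
Stage 2: -27.4 dBFS is at or below the -9 dBFS threshold — no compression; output -27.4 dBFS.
Stage 3: -27.4 dBFS ≤ -15 dBFS, so stage 3 doesn't engage; make-up brings it to -21.4 dBFS.

-21.4 dBFS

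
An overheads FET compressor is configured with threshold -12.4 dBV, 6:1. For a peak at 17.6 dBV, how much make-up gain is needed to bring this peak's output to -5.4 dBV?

The peak compresses to -12.4 + 30/6 = -7.4 dBV.
To reach -5.4 dBV requires -5.4 − (-7.4) = 2 dB of make-up.

2 dB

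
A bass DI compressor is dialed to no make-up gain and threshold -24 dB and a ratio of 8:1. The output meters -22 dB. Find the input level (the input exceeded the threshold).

Post-compression overshoot = -22 − (-24) = 2 dB.
Input overshoot = R × output overshoot = 16 dB → input = -24 + 16 = -8 dB.

-8 dB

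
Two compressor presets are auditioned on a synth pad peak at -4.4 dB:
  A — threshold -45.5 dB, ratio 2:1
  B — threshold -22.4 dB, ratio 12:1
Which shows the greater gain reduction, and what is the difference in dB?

A: 41.1 dB over, compressed to 20.55 dB over, so 20.55 dB of GR.
B: 18 dB over, compressed to 1.5 dB over, so 16.5 dB of GR.
A reduces 4.05 dB more.

A, by 4.05 dB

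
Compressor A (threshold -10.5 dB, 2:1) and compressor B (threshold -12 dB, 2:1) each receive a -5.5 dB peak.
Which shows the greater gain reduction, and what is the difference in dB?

A: overshoot 5 dB → output overshoot 2.5 dB → GR 2.5 dB.
B: overshoot 6.5 dB → output overshoot 3.25 dB → GR 3.25 dB.
Difference: 0.75 dB in favour of B.

B, by 0.75 dB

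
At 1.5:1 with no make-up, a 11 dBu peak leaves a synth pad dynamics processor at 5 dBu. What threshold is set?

Let T be the threshold. Output overshoot = (input overshoot)/R, so 5 − T = (11 − T)/1.5.
1.5·(5 − T) = 11 − T → 0.5·T = 7.5 − 11 = -3.5.
T = -3.5/0.5 = -7 dBu.

-7 dBu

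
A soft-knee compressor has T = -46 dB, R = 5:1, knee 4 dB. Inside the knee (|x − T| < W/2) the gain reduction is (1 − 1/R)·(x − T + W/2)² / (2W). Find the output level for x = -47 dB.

-47.1 dB

x − T + W/2 = -47 − (-46) + 2 = 1.
GR = (1 − 1/5) × 1² / 8 = 0.8 × 1 / 8 = 0.1 dB.
Output = -47 − 0.1 = -47.1 dB.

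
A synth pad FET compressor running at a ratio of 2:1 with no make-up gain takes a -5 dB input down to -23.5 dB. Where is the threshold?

Gain reduction = -5 − (-23.5) = 18.5 dB; output overshoot = GR / (R − 1) = 18.5 / 1 = 18.5 dB.
Threshold = output − output overshoot = -23.5 − 18.5 = -42 dB.

-42 dB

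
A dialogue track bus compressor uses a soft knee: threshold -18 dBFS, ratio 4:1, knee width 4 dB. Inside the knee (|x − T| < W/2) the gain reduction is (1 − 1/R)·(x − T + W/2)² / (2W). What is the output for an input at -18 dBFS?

-18.375 dBFS

x − T + W/2 = -18 − (-18) + 2 = 2.
GR = (1 − 1/4) × 2² / 8 = 0.75 × 4 / 8 = 0.375 dB.
Output = -18 − 0.375 = -18.375 dBFS.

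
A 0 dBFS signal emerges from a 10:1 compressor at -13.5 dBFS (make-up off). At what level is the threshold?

Let T be the threshold. Output overshoot = (input overshoot)/R, so -13.5 − T = (0 − T)/10.
10·(-13.5 − T) = 0 − T → 9·T = -135 − 0 = -135.
T = -135/9 = -15 dBFS.

-15 dBFS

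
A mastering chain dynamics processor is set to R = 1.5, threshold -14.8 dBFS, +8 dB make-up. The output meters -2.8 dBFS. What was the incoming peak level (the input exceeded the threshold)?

Remove make-up: -2.8 − 8 = -10.8 dBFS.
Post-compression overshoot = -10.8 − (-14.8) = 4 dB.
Input overshoot = R × output overshoot = 6 dB → input = -14.8 + 6 = -8.8 dBFS.

-8.8 dBFS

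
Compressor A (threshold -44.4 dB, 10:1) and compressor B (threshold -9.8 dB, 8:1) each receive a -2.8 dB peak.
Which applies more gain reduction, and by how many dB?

A: overshoot 41.6 dB → output overshoot 4.16 dB → GR 37.44 dB.
B: overshoot 7 dB → output overshoot 0.875 dB → GR 6.125 dB.
Difference: 31.315 dB in favour of A.

A, by 31.315 dB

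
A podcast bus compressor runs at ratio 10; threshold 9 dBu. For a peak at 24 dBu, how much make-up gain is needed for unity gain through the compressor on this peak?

The peak compresses to 9 + 15/10 = 10.5 dBu.
To reach 24 dBu requires 24 − 10.5 = 13.5 dB of make-up.

13.5 dB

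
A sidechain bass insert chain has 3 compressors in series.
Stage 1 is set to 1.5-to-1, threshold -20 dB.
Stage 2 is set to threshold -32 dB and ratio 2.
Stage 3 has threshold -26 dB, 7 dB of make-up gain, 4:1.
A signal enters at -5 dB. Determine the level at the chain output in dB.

Stage 1: overshoot 15 dB → 15/1.5 = 10 dB → -10 dB.
Stage 2: -10 dB is 22 dB over -32 dB; at 2:1 that becomes 11 dB over, giving -21 dB.
Stage 3: overshoot 5 dB → 5/4 = 1.25 dB → -24.75 dB; +7 dB make-up → -17.75 dB.

-17.75 dB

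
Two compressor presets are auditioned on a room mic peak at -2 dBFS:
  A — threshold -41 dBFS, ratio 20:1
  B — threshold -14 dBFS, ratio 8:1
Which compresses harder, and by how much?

A, by 26.55 dB

A: GR = 39 − 39/20 = 37.05 dB.
B: GR = 12 − 12/8 = 10.5 dB.
A applies 26.55 dB more gain reduction.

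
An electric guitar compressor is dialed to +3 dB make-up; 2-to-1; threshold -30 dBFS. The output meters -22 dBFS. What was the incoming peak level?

Before make-up, the level was -22 − 3 = -25 dBFS.
The compressed level sits -25 − (-30) = 5 dB over threshold.
Before 2:1 compression the overshoot was 5 × 2 = 10 dB, so input = -30 + 10 = -20 dBFS.

-20 dBFS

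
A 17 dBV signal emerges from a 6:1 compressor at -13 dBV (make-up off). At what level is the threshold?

Input is 36 dB above T (since output overshoot × R = input overshoot: (-13 − T)·6 = 17 − T gives T = -19 dBV).
Check: -19 + (17 − (-19))/6 = -19 + 6 = -13 dBV. ✓

-19 dBV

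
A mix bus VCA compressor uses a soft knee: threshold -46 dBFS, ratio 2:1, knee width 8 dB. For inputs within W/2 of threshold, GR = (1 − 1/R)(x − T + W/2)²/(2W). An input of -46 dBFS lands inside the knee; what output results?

-46.5 dBFS

x − T + W/2 = -46 − (-46) + 4 = 4.
GR = (1 − 1/2) × 4² / 16 = 0.5 × 16 / 16 = 0.5 dB.
Output = -46 − 0.5 = -46.5 dBFS.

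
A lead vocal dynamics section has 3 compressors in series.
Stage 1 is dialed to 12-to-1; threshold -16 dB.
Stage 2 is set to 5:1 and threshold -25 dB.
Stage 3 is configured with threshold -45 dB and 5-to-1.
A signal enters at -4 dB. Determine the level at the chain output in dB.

Stage 1: -4 dB is 12 dB over -16 dB; at 12:1 that becomes 1 dB over, giving -15 dB.
Stage 2: 10 dB above -25 dB, reduced 5:1 to 2 dB above → -23 dB.
Stage 3: 22 dB above -45 dB, reduced 5:1 to 4.4 dB above → -40.6 dB.

-40.6 dB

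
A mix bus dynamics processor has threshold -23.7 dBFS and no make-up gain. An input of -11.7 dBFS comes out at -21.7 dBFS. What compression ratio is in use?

Input overshoot = -11.7 − (-23.7) = 12 dB; output overshoot = -21.7 − (-23.7) = 2 dB.
Ratio = 12 / 2 = 6.

6:1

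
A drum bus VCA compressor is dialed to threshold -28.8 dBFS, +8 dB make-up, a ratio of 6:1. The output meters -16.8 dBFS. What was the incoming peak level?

-4.8 dBFS

Remove make-up: -16.8 − 8 = -24.8 dBFS.
That's 4 dB above the -28.8 dBFS threshold.
Undo the ratio: input overshoot = 4 × 6 = 24 dB, giving input = -4.8 dBFS.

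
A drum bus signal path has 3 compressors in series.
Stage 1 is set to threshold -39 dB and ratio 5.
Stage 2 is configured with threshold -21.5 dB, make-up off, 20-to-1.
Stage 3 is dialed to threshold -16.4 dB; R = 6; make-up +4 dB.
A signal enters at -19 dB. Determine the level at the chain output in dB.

-31 dB

Stage 1: 20 dB above -39 dB, reduced 5:1 to 4 dB above → -35 dB.
Stage 2: -35 dB is at or below the -21.5 dB threshold — no compression; output -35 dB.
Stage 3: -35 dB ≤ -16.4 dB, so stage 3 doesn't engage; make-up brings it to -31 dB.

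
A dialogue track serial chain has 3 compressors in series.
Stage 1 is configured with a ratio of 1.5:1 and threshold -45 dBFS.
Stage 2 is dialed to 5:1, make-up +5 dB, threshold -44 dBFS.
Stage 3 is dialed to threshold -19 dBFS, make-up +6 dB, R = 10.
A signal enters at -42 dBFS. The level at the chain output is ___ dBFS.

Stage 1: -42 dBFS is 3 dB over -45 dBFS; at 1.5:1 that becomes 2 dB over, giving -43 dBFS.
Stage 2: overshoot 1 dB → 1/5 = 0.2 dB → -43.8 dBFS; +5 dB make-up → -38.8 dBFS.
Stage 3: -38.8 dBFS is at or below the -19 dBFS threshold — no compression; make-up brings it to -32.8 dBFS.

-32.8 dBFS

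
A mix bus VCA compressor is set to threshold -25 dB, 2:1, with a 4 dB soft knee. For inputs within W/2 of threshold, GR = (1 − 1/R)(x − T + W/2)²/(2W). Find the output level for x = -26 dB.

x − T + W/2 = -26 − (-25) + 2 = 1.
GR = (1 − 1/2) × 1² / 8 = 0.5 × 1 / 8 = 0.0625 dB.
Output = -26 − 0.0625 = -26.0625 dB.

-26.0625 dB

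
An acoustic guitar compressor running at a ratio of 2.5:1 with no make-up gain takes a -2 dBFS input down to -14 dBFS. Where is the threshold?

-22 dBFS

Gain reduction = -2 − (-14) = 12 dB; output overshoot = GR / (R − 1) = 12 / 1.5 = 8 dB.
Threshold = output − output overshoot = -14 − 8 = -22 dBFS.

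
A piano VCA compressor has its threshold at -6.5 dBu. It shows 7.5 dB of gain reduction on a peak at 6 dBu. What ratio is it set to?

Input overshoot = 6 − (-6.5) = 12.5 dB.
Output overshoot = 12.5 − 7.5 = 5 dB.
Ratio = input overshoot / output overshoot = 12.5 / 5 = 2.5.

2.5:1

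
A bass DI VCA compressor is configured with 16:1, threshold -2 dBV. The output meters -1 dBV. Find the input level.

14 dBV

Post-compression overshoot = -1 − (-2) = 1 dB.
Input overshoot = R × output overshoot = 16 dB → input = -2 + 16 = 14 dBV.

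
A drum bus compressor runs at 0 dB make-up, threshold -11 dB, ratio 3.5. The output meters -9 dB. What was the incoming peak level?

-4 dB

That's 2 dB above the -11 dB threshold.
Undo the ratio: input overshoot = 2 × 3.5 = 7 dB, giving input = -4 dB.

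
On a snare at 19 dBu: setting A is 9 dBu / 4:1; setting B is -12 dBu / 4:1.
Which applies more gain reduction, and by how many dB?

B, by 15.75 dB

A: GR = 10 − 10/4 = 7.5 dB.
B: GR = 31 − 31/4 = 23.25 dB.
B applies 15.75 dB more gain reduction.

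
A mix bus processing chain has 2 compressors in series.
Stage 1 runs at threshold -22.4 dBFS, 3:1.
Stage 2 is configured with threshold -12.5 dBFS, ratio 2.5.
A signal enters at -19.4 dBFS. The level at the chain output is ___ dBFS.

Stage 1: overshoot 3 dB → 3/3 = 1 dB → -21.4 dBFS.
Stage 2: -21.4 dBFS is at or below the -12.5 dBFS threshold — no compression; output -21.4 dBFS.

-21.4 dBFS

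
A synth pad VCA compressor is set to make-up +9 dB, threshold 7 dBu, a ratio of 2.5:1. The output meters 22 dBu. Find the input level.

Before make-up, the level was 22 − 9 = 13 dBu.
Post-compression overshoot = 13 − 7 = 6 dB.
Input overshoot = R × output overshoot = 15 dB → input = 7 + 15 = 22 dBu.

22 dBu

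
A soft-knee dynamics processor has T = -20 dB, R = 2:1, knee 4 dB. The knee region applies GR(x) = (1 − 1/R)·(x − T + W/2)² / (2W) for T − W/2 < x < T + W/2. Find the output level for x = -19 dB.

-19.5625 dB

x − T + W/2 = -19 − (-20) + 2 = 3.
GR = (1 − 1/2) × 3² / 8 = 0.5 × 9 / 8 = 0.5625 dB.
Output = -19 − 0.5625 = -19.5625 dB.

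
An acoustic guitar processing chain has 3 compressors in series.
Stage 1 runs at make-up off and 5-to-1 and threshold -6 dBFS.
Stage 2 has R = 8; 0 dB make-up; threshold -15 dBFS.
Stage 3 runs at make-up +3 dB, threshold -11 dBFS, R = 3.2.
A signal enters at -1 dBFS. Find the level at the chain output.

-10.75 dBFS

Stage 1: -1 dBFS is 5 dB over -6 dBFS; at 5:1 that becomes 1 dB over, giving -5 dBFS.
Stage 2: overshoot 10 dB → 10/8 = 1.25 dB → -13.75 dBFS.
Stage 3: -13.75 dBFS ≤ -11 dBFS, so stage 3 doesn't engage; make-up brings it to -10.75 dBFS.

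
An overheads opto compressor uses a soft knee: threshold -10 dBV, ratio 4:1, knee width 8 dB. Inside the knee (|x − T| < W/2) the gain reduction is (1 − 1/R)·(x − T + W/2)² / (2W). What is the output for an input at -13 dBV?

-13.046875 dBV

x − T + W/2 = -13 − (-10) + 4 = 1.
GR = (1 − 1/4) × 1² / 16 = 0.75 × 1 / 16 = 0.046875 dB.
Output = -13 − 0.046875 = -13.046875 dBV.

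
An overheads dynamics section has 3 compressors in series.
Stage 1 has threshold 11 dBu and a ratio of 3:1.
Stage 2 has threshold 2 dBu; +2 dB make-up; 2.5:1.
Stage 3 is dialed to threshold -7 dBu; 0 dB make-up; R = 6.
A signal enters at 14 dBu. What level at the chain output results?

Stage 1: overshoot 3 dB → 3/3 = 1 dB → 12 dBu.
Stage 2: 12 dBu is 10 dB over 2 dBu; at 2.5:1 that becomes 4 dB over, giving 6 dBu; +2 dB make-up → 8 dBu.
Stage 3: overshoot 15 dB → 15/6 = 2.5 dB → -4.5 dBu.

-4.5 dBu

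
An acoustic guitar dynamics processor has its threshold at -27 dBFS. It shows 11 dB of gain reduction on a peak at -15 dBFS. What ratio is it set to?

Input overshoot = -15 − (-27) = 12 dB.
Output overshoot = 12 − 11 = 1 dB.
Ratio = input overshoot / output overshoot = 12 / 1 = 12.

12:1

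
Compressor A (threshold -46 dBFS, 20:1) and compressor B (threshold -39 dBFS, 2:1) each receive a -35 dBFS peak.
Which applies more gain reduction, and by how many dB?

A, by 8.45 dB

A: overshoot 11 dB → output overshoot 0.55 dB → GR 10.45 dB.
B: overshoot 4 dB → output overshoot 2 dB → GR 2 dB.
A applies 8.45 dB more gain reduction.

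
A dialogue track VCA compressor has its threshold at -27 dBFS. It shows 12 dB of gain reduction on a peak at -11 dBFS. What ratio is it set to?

Input overshoot = -11 − (-27) = 16 dB.
Output overshoot = 16 − 12 = 4 dB.
Ratio = input overshoot / output overshoot = 16 / 4 = 4.

4:1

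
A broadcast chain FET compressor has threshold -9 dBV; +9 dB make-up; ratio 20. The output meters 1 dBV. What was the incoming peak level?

11 dBV

Before make-up, the level was 1 − 9 = -8 dBV.
That's 1 dB above the -9 dBV threshold.
Before 20:1 compression the overshoot was 1 × 20 = 20 dB, so input = -9 + 20 = 11 dBV.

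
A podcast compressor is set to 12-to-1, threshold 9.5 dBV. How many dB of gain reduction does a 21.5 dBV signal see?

The signal is 12 dB above threshold.
At 12:1, output sits 12/12 = 1 dB above threshold.
GR = overshoot in − overshoot out = 12 − 1 = 11 dB.

11 dB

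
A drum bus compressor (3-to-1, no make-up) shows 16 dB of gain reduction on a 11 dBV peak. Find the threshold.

-13 dBV

Input is 24 dB above T (since output overshoot × R = input overshoot: (-5 − T)·3 = 11 − T gives T = -13 dBV).
Check: -13 + (11 − (-13))/3 = -13 + 8 = -5 dBV. ✓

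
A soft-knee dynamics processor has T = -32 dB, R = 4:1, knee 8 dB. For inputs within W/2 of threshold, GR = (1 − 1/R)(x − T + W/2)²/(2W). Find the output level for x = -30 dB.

-31.6875 dB

x − T + W/2 = -30 − (-32) + 4 = 6.
GR = (1 − 1/4) × 6² / 16 = 0.75 × 36 / 16 = 1.6875 dB.
Output = -30 − 1.6875 = -31.6875 dB.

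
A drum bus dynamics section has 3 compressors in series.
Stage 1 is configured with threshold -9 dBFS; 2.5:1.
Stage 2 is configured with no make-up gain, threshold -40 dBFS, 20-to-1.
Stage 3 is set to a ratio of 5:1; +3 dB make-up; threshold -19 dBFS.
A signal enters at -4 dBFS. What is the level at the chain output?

-35.35 dBFS

Stage 1: overshoot 5 dB → 5/2.5 = 2 dB → -7 dBFS.
Stage 2: -7 dBFS is 33 dB over -40 dBFS; at 20:1 that becomes 1.65 dB over, giving -38.35 dBFS.
Stage 3: below threshold (-38.35 ≤ -19); passes unchanged; make-up brings it to -35.35 dBFS.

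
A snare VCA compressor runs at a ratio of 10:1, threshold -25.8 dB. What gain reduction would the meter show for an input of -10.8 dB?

Overshoot = -10.8 − (-25.8) = 15 dB.
At 10:1, output sits 15/10 = 1.5 dB above threshold.
GR = overshoot in − overshoot out = 15 − 1.5 = 13.5 dB.

13.5 dB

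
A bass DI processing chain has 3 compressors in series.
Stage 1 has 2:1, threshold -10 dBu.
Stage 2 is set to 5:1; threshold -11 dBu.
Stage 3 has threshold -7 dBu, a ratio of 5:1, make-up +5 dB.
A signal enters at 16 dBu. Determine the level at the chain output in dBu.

Stage 1: 16 dBu is 26 dB over -10 dBu; at 2:1 that becomes 13 dB over, giving 3 dBu.
Stage 2: overshoot 14 dB → 14/5 = 2.8 dB → -8.2 dBu.
Stage 3: -8.2 dBu is at or below the -7 dBu threshold — no compression; make-up brings it to -3.2 dBu.

-3.2 dBu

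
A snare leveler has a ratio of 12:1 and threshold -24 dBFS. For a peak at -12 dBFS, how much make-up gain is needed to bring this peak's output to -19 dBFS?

Without make-up, output = threshold + overshoot/12 = -24 + 1 = -23 dBFS.
Gap to target: 4 dB.

4 dB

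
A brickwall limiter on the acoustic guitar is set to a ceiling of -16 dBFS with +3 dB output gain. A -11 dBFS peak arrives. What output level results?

A brickwall limiter is an ∞:1 compressor: any input above the ceiling is clamped to -16 dBFS.
Output gain then adds 3 dB: -16 + 3 = -13 dBFS.

-13 dBFS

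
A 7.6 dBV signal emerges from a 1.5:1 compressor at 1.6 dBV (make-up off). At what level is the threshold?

Input is 18 dB above T (since output overshoot × R = input overshoot: (1.6 − T)·1.5 = 7.6 − T gives T = -10.4 dBV).
Check: -10.4 + (7.6 − (-10.4))/1.5 = -10.4 + 12 = 1.6 dBV. ✓

-10.4 dBV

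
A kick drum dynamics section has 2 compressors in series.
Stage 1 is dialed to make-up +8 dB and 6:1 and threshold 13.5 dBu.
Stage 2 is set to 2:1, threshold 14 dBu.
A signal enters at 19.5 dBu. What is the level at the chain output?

18.25 dBu

Stage 1: 19.5 dBu is 6 dB over 13.5 dBu; at 6:1 that becomes 1 dB over, giving 14.5 dBu; +8 dB make-up → 22.5 dBu.
Stage 2: 8.5 dB above 14 dBu, reduced 2:1 to 4.25 dB above → 18.25 dBu.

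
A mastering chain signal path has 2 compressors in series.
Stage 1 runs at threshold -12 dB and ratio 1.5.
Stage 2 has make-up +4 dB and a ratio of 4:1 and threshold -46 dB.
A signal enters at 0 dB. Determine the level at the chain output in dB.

-31.5 dB

Stage 1: 12 dB above -12 dB, reduced 1.5:1 to 8 dB above → -4 dB.
Stage 2: 42 dB above -46 dB, reduced 4:1 to 10.5 dB above → -35.5 dB; +4 dB make-up → -31.5 dB.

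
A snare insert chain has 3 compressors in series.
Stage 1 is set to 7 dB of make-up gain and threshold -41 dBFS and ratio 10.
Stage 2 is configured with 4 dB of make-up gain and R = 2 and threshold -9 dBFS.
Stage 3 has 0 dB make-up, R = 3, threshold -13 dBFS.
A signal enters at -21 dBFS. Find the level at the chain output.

Stage 1: -21 dBFS is 20 dB over -41 dBFS; at 10:1 that becomes 2 dB over, giving -39 dBFS; +7 dB make-up → -32 dBFS.
Stage 2: below threshold (-32 ≤ -9); passes unchanged; make-up brings it to -28 dBFS.
Stage 3: -28 dBFS is at or below the -13 dBFS threshold — no compression; output -28 dBFS.

-28 dBFS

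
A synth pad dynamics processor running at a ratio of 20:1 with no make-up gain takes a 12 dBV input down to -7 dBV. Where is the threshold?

-8 dBV

Let T be the threshold. Output overshoot = (input overshoot)/R, so -7 − T = (12 − T)/20.
20·(-7 − T) = 12 − T → 19·T = -140 − 12 = -152.
T = -152/19 = -8 dBV.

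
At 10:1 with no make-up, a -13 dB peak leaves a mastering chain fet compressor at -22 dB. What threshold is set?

-23 dB

Let T be the threshold. Output overshoot = (input overshoot)/R, so -22 − T = (-13 − T)/10.
10·(-22 − T) = -13 − T → 9·T = -220 − (-13) = -207.
T = -207/9 = -23 dB.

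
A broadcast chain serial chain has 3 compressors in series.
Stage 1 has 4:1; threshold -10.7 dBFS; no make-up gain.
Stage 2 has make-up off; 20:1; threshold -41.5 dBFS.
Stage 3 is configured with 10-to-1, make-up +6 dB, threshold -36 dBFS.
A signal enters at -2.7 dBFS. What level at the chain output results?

Stage 1: 8 dB above -10.7 dBFS, reduced 4:1 to 2 dB above → -8.7 dBFS.
Stage 2: -8.7 dBFS is 32.8 dB over -41.5 dBFS; at 20:1 that becomes 1.64 dB over, giving -39.86 dBFS.
Stage 3: -39.86 dBFS is at or below the -36 dBFS threshold — no compression; make-up brings it to -33.86 dBFS.

-33.86 dBFS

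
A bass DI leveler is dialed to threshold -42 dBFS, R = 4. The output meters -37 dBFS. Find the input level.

That's 5 dB above the -42 dBFS threshold.
Before 4:1 compression the overshoot was 5 × 4 = 20 dB, so input = -42 + 20 = -22 dBFS.

-22 dBFS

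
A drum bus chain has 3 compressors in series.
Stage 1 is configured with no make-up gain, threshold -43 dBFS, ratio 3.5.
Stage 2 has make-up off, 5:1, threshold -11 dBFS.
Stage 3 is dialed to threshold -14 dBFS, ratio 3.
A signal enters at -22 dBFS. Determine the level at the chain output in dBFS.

Stage 1: overshoot 21 dB → 21/3.5 = 6 dB → -37 dBFS.
Stage 2: -37 dBFS is at or below the -11 dBFS threshold — no compression; output -37 dBFS.
Stage 3: -37 dBFS is at or below the -14 dBFS threshold — no compression; output -37 dBFS.

-37 dBFS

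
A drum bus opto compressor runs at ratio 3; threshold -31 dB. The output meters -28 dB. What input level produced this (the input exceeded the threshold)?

The compressed level sits -28 − (-31) = 3 dB over threshold.
Undo the ratio: input overshoot = 3 × 3 = 9 dB, giving input = -22 dB.

-22 dB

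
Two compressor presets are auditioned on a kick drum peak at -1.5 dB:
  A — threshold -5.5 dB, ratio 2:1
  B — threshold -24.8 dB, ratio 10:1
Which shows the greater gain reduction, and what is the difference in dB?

B, by 18.97 dB

A: overshoot 4 dB → output overshoot 2 dB → GR 2 dB.
B: overshoot 23.3 dB → output overshoot 2.33 dB → GR 20.97 dB.
Difference: 18.97 dB in favour of B.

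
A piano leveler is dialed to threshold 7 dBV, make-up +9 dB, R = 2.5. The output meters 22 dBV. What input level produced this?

22 dBV

Before make-up, the level was 22 − 9 = 13 dBV.
The compressed level sits 13 − 7 = 6 dB over threshold.
Undo the ratio: input overshoot = 6 × 2.5 = 15 dB, giving input = 22 dBV.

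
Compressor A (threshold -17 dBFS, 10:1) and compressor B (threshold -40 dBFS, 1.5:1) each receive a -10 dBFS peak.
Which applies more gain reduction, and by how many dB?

A: 7 dB over, compressed to 0.7 dB over, so 6.3 dB of GR.
B: 30 dB over, compressed to 20 dB over, so 10 dB of GR.
Difference: 3.7 dB in favour of B.

B, by 3.7 dB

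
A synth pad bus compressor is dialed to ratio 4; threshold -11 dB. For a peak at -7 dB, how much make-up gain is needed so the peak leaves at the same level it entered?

The peak compresses to -11 + 4/4 = -10 dB.
To reach -7 dB requires -7 − (-10) = 3 dB of make-up.

3 dB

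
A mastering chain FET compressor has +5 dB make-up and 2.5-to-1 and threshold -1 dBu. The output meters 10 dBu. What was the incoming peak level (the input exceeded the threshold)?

Before make-up, the level was 10 − 5 = 5 dBu.
The compressed level sits 5 − (-1) = 6 dB over threshold.
Undo the ratio: input overshoot = 6 × 2.5 = 15 dB, giving input = 14 dBu.

14 dBu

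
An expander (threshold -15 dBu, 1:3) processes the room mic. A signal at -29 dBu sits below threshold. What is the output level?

-57 dBu

Undershoot = (-15) − (-29) = 14 dB.
At 1:3, that expands to 42 dB under threshold.
Output = -15 − 42 = -57 dBu.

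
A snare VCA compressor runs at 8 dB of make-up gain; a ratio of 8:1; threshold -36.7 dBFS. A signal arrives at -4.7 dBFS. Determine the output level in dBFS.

-4.7 dBFS sits 32 dB over threshold.
8:1 compression reduces that to 32/8 = 4 dB over.
Output = -36.7 + 4 = -32.7 dBFS; make-up adds 8 dB, giving -24.7 dBFS.

-24.7 dBFS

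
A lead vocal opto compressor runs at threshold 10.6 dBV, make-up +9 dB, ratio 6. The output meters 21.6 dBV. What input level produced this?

Before make-up, the level was 21.6 − 9 = 12.6 dBV.
That's 2 dB above the 10.6 dBV threshold.
Undo the ratio: input overshoot = 2 × 6 = 12 dB, giving input = 22.6 dBV.

22.6 dBV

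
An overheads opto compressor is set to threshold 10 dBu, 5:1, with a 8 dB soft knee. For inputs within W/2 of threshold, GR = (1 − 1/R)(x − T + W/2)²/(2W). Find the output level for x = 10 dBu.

9.2 dBu

x − T + W/2 = 10 − 10 + 4 = 4.
GR = (1 − 1/5) × 4² / 16 = 0.8 × 16 / 16 = 0.8 dB.
Output = 10 − 0.8 = 9.2 dBu.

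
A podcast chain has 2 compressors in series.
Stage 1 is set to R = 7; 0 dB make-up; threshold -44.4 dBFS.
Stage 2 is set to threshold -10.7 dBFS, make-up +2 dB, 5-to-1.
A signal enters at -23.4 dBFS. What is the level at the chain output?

Stage 1: overshoot 21 dB → 21/7 = 3 dB → -41.4 dBFS.
Stage 2: -41.4 dBFS ≤ -10.7 dBFS, so stage 2 doesn't engage; make-up brings it to -39.4 dBFS.

-39.4 dBFS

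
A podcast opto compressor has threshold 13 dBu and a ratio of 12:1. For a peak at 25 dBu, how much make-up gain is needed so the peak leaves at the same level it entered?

11 dB

Overshoot 12 dB → 12/12 = 1 dB after compression, so the compressed level is 13 + 1 = 14 dBu.
Make-up = target − compressed = 25 − 14 = 11 dB.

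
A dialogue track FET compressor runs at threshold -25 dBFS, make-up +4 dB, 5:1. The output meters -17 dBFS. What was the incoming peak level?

Stripping the +4 dB make-up gives -21 dBFS at the gain stage.
That's 4 dB above the -25 dBFS threshold.
Input overshoot = R × output overshoot = 20 dB → input = -25 + 20 = -5 dBFS.

-5 dBFS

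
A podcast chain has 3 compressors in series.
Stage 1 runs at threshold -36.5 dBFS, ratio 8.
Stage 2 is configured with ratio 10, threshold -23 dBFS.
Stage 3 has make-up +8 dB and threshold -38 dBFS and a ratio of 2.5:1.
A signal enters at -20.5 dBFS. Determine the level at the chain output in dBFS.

Stage 1: overshoot 16 dB → 16/8 = 2 dB → -34.5 dBFS.
Stage 2: -34.5 dBFS ≤ -23 dBFS, so stage 2 doesn't engage; output -34.5 dBFS.
Stage 3: overshoot 3.5 dB → 3.5/2.5 = 1.4 dB → -36.6 dBFS; +8 dB make-up → -28.6 dBFS.

-28.6 dBFS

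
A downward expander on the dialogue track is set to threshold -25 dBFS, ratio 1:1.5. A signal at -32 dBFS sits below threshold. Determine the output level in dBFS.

-35.5 dBFS

The input is 7 dB below the -25 dBFS threshold.
A 1:1.5 expander multiplies undershoot by 1.5: 7 × 1.5 = 10.5 dB below threshold.
Output = -25 − 10.5 = -35.5 dBFS.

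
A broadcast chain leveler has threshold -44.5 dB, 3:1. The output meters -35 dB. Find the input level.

The compressed level sits -35 − (-44.5) = 9.5 dB over threshold.
Input overshoot = R × output overshoot = 28.5 dB → input = -44.5 + 28.5 = -16 dB.

-16 dB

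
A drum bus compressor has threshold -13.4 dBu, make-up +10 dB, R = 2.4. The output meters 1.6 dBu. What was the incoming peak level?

Remove make-up: 1.6 − 10 = -8.4 dBu.
That's 5 dB above the -13.4 dBu threshold.
Input overshoot = R × output overshoot = 12 dB → input = -13.4 + 12 = -1.4 dBu.

-1.4 dBu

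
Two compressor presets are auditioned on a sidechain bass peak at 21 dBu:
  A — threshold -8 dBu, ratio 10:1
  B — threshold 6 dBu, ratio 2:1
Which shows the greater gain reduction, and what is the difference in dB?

A: 29 dB over, compressed to 2.9 dB over, so 26.1 dB of GR.
B: 15 dB over, compressed to 7.5 dB over, so 7.5 dB of GR.
A reduces 18.6 dB more.

A, by 18.6 dB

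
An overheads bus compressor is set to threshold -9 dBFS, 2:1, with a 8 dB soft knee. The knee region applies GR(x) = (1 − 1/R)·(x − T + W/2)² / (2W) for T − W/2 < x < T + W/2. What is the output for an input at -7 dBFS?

-8.125 dBFS

x − T + W/2 = -7 − (-9) + 4 = 6.
GR = (1 − 1/2) × 6² / 16 = 0.5 × 36 / 16 = 1.125 dB.
Output = -7 − 1.125 = -8.125 dBFS.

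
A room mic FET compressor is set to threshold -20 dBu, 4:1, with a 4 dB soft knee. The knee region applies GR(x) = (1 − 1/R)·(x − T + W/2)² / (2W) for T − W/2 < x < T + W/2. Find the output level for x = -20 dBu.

x − T + W/2 = -20 − (-20) + 2 = 2.
GR = (1 − 1/4) × 2² / 8 = 0.75 × 4 / 8 = 0.375 dB.
Output = -20 − 0.375 = -20.375 dBu.

-20.375 dBu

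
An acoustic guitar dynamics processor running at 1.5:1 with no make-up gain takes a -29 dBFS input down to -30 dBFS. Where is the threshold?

Input is 3 dB above T (since output overshoot × R = input overshoot: (-30 − T)·1.5 = -29 − T gives T = -32 dBFS).
Check: -32 + (-29 − (-32))/1.5 = -32 + 2 = -30 dBFS. ✓

-32 dBFS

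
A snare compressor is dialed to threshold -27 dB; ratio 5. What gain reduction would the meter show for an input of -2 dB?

Overshoot = -2 − (-27) = 25 dB.
After 5:1 compression the overshoot becomes 25/5 = 5 dB.
So the signal is attenuated by 25 − 5 = 20 dB.

20 dB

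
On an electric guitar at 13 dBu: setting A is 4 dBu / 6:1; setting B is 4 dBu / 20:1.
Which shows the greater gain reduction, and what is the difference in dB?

B, by 1.05 dB

A: 9 dB over, compressed to 1.5 dB over, so 7.5 dB of GR.
B: 9 dB over, compressed to 0.45 dB over, so 8.55 dB of GR.
B applies 1.05 dB more gain reduction.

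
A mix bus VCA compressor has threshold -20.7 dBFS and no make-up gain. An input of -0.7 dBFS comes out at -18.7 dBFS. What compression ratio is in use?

10:1

Input overshoot = -0.7 − (-20.7) = 20 dB; output overshoot = -18.7 − (-20.7) = 2 dB.
Ratio = 20 / 2 = 10.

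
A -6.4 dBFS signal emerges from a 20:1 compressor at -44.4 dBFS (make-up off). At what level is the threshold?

Gain reduction = -6.4 − (-44.4) = 38 dB; output overshoot = GR / (R − 1) = 38 / 19 = 2 dB.
Threshold = output − output overshoot = -44.4 − 2 = -46.4 dBFS.

-46.4 dBFS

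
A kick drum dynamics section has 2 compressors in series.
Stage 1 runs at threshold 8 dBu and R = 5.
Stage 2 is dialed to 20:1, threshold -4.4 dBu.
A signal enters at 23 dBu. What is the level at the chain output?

-3.63 dBu

Stage 1: overshoot 15 dB → 15/5 = 3 dB → 11 dBu.
Stage 2: 15.4 dB above -4.4 dBu, reduced 20:1 to 0.77 dB above → -3.63 dBu.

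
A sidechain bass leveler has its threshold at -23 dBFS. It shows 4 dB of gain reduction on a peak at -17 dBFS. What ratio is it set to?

Input overshoot = -17 − (-23) = 6 dB.
Output overshoot = 6 − 4 = 2 dB.
Ratio = input overshoot / output overshoot = 6 / 2 = 3.

3:1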